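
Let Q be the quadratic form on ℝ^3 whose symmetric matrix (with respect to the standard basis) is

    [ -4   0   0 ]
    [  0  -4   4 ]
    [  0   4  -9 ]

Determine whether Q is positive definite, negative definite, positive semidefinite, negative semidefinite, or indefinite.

negative definite

Leading principal minors: Δ_1 = -4, Δ_2 = 16, Δ_3 = -80.
The signs alternate starting with Δ_1 < 0, so by Sylvester's criterion Q is negative definite.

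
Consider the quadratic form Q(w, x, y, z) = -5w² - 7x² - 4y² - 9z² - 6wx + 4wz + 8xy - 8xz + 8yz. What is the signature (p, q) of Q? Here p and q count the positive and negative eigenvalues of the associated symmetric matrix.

(0, 4)

The symmetric matrix is A = [[-5, -3, 0, 2], [-3, -7, 4, -4], [0, 4, -4, 4], [2, -4, 4, -9]].
Applying the same elementary operations to the rows and columns of A produces a congruent diagonal matrix with entries -5, -26/5, -12/13, -3.
That gives 4 negative pivots.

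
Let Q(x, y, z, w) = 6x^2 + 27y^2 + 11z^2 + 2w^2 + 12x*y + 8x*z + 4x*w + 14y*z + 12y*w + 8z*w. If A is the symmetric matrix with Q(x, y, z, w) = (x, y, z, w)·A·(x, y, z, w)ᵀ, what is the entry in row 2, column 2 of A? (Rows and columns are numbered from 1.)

The coefficient of y^2 in Q is 27, and that is exactly A[2,2].

27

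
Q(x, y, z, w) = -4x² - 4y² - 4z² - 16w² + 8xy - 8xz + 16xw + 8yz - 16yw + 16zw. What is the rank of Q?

1

The symmetric matrix is A = [[-4, 4, -4, 8], [4, -4, 4, -8], [-4, 4, -4, 8], [8, -8, 8, -16]].
Symmetric row and column elimination reduces A to a congruent diagonal form with pivots -4, 0, 0, 0.
So there are 1 negative, 3 zero pivots.
The rank is the number of nonzero pivots: 1.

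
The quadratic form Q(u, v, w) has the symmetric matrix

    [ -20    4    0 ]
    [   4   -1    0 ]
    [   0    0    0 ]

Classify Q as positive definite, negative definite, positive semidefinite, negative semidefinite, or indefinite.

Row-reducing A symmetrically gives the diagonal entries -20, -1/5, 0.
So there are 2 negative, 1 zero pivots.
Hence Q is negative semidefinite.

negative semidefinite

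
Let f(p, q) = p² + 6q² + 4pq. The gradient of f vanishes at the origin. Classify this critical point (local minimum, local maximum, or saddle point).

local minimum

The Hessian at the origin is H = [[2, 4], [4, 12]].
det H = 2·12 − (4)² = 8 > 0 and H[1,1] = 2 > 0, so H is positive definite.
Therefore the origin is a local minimum.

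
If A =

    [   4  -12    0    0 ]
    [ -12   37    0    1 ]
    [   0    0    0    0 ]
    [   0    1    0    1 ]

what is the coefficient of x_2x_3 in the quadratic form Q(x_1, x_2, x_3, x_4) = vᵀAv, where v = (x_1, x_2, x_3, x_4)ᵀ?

0

The coefficient of x_2x_3 is A[2,3] + A[3,2] = 2·0 = 0.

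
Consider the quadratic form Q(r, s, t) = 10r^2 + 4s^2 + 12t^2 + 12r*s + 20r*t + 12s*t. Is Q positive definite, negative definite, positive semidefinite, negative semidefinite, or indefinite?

The symmetric matrix of Q is A = [[10, 6, 10], [6, 4, 6], [10, 6, 12]].
Leading principal minors: Δ_1 = 10, Δ_2 = 4, Δ_3 = 8.
All leading principal minors are positive, so by Sylvester's criterion Q is positive definite.

positive definite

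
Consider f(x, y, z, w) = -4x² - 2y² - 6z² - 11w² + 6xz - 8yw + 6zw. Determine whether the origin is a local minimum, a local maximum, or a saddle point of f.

The Hessian at the origin is H = [[-8, 0, 6, 0], [0, -4, 0, -8], [6, 0, -12, 6], [0, -8, 6, -22]].
An LDLᵀ factorisation of H has diagonal entries -8, -4, -15/2, -6/5.
Counting signs: 4 negative.
H is negative definite, so the origin is a strict local maximum.

local maximum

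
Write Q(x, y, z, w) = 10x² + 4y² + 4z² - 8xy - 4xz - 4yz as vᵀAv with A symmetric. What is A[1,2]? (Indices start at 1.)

The coefficient of x·y in Q is -8. For a symmetric A this equals A[1,2] + A[2,1] = 2·A[1,2].
So A[1,2] = -8/2 = -4.

-4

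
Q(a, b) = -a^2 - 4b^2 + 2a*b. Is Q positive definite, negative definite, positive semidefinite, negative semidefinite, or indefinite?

The symmetric matrix of Q is A = [[-1, 1], [1, -4]].
Leading principal minors: Δ_1 = -1, Δ_2 = 3.
The signs alternate starting with Δ_1 < 0, so by Sylvester's criterion Q is negative definite.

negative definite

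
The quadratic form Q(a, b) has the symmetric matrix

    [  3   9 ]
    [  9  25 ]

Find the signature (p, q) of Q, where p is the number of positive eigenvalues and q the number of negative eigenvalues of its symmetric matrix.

(1, 1)

Row-reducing A symmetrically gives the diagonal entries 3, -2.
That gives 1 positive, 1 negative pivots.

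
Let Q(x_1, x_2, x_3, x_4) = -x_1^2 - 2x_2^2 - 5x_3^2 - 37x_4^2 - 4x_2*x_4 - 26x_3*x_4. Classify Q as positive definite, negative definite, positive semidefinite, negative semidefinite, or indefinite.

The symmetric matrix of Q is A = [[-1, 0, 0, 0], [0, -2, 0, -2], [0, 0, -5, -13], [0, -2, -13, -37]].
Leading principal minors: Δ_1 = -1, Δ_2 = 2, Δ_3 = -10, Δ_4 = 12.
The signs alternate starting with Δ_1 < 0, so by Sylvester's criterion Q is negative definite.

negative definite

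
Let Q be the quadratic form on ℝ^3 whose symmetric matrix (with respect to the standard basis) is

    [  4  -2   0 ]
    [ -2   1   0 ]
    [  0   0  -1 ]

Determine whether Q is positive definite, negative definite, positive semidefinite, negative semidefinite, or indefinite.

Applying the same elementary operations to the rows and columns of A produces a congruent diagonal matrix with entries 4, 0, -1.
That gives 1 positive, 1 negative, 1 zero pivots.
Hence Q is indefinite.

indefinite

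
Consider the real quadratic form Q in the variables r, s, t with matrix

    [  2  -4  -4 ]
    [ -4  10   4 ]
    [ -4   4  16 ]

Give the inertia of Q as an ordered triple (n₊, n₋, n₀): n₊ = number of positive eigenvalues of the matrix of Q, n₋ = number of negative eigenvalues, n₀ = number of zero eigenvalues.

Row-reducing A symmetrically gives the diagonal entries 2, 2, 0.
So there are 2 positive, 1 zero pivots.

(2, 0, 1)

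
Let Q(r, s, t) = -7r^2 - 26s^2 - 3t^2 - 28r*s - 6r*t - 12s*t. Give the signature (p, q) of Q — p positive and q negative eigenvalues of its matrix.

(1, 2)

The associated matrix is A = [[-7, -14, -3], [-14, -26, -6], [-3, -6, -3]].
Row-reducing A symmetrically gives the diagonal entries -7, 2, -12/7.
Counting signs: 1 positive, 2 negative.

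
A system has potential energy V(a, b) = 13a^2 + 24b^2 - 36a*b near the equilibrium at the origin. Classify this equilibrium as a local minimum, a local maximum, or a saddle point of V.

The Hessian at the origin is H = [[26, -36], [-36, 48]].
det H = 26·48 − (-36)² = -48 < 0, so H is indefinite.
Therefore the origin is a saddle point.

saddle point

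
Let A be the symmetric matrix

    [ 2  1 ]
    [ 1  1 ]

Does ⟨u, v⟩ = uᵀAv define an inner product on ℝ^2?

Symmetric row and column elimination reduces A to a congruent diagonal form with pivots 2, 1/2.
That gives 2 positive pivots.
Hence Q is positive definite.
⟨·,·⟩ is an inner product exactly when A is positive definite.

yes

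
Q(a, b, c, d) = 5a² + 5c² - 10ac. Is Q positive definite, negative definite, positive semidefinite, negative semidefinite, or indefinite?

The symmetric matrix is A = [[5, 0, -5, 0], [0, 0, 0, 0], [-5, 0, 5, 0], [0, 0, 0, 0]].
Applying the same elementary operations to the rows and columns of A produces a congruent diagonal matrix with entries 5, 0, 0, 0.
Counting signs: 1 positive, 3 zero.
Hence Q is positive semidefinite.

positive semidefinite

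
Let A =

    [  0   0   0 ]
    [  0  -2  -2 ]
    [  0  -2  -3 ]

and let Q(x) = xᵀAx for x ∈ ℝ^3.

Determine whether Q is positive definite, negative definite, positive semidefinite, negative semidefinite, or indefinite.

negative semidefinite

Symmetric row and column elimination reduces A to a congruent diagonal form with pivots 0, -2, -1.
Counting signs: 2 negative, 1 zero.
Hence Q is negative semidefinite.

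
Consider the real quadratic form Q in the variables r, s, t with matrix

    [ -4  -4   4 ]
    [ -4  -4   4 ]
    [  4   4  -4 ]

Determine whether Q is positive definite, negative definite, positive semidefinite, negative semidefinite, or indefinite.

negative semidefinite

Row-reducing A symmetrically gives the diagonal entries -4, 0, 0.
Counting signs: 1 negative, 2 zero.
Hence Q is negative semidefinite.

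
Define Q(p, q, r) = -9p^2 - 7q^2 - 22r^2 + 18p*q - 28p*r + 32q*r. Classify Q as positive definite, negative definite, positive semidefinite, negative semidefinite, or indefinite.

indefinite

The associated matrix is A = [[-9, 9, -14], [9, -7, 16], [-14, 16, -22]].
Row-reducing A symmetrically gives the diagonal entries -9, 2, -20/9.
That gives 1 positive, 2 negative pivots.
Hence Q is indefinite.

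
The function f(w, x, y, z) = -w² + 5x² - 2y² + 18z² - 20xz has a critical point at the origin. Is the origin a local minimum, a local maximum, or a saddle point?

The Hessian at the origin is H = [[-2, 0, 0, 0], [0, 10, 0, -20], [0, 0, -4, 0], [0, -20, 0, 36]].
Row-reducing H symmetrically gives the diagonal entries -2, 10, -4, -4.
Counting signs: 1 positive, 3 negative.
H is indefinite, so the origin is a saddle point.

saddle point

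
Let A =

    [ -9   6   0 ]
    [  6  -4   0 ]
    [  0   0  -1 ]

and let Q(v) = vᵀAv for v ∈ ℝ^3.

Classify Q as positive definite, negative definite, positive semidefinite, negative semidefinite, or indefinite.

negative semidefinite

Applying the same elementary operations to the rows and columns of A produces a congruent diagonal matrix with entries -9, 0, -1.
That gives 2 negative, 1 zero pivots.
Hence Q is negative semidefinite.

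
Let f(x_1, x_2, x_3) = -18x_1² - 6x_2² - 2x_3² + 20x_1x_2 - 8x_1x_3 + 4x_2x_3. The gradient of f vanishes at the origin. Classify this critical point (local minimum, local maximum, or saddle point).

The Hessian at the origin is H = [[-36, 20, -8], [20, -12, 4], [-8, 4, -4]].
Symmetric row and column elimination reduces H to a congruent diagonal form with pivots -36, -8/9, -2.
So there are 3 negative pivots.
H is negative definite, so the origin is a strict local maximum.

local maximum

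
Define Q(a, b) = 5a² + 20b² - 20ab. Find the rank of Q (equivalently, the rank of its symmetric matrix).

Write A = [[5, -10], [-10, 20]].
Congruent diagonalization of A (simultaneous row and column reduction) yields pivots 5, 0.
So there are 1 positive, 1 zero pivots.
The rank is the number of nonzero pivots: 1.

1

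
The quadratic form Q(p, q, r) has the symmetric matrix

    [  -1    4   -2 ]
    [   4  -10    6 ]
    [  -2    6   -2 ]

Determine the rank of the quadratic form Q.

3

Symmetric row and column elimination reduces A to a congruent diagonal form with pivots -1, 6, 4/3.
That gives 2 positive, 1 negative pivots.
The rank is the number of nonzero pivots: 3.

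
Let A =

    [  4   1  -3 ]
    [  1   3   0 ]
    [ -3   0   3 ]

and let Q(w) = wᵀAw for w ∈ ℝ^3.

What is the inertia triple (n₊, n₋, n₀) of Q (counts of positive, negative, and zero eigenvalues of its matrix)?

Applying the same elementary operations to the rows and columns of A produces a congruent diagonal matrix with entries 4, 11/4, 6/11.
Counting signs: 3 positive.

(3, 0, 0)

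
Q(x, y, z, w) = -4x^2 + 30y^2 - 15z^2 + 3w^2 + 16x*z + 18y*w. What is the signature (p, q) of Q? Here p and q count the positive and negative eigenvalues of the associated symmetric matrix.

The symmetric matrix is A = [[-4, 0, 8, 0], [0, 30, 0, 9], [8, 0, -15, 0], [0, 9, 0, 3]].
An LDLᵀ factorisation of A has diagonal entries -4, 30, 1, 3/10.
Counting signs: 3 positive, 1 negative.

(3, 1)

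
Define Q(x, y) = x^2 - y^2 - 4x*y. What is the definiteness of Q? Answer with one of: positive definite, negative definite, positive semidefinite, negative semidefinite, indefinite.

indefinite

Write A = [[1, -2], [-2, -1]].
Congruent diagonalization of A (simultaneous row and column reduction) yields pivots 1, -5.
Counting signs: 1 positive, 1 negative.
Hence Q is indefinite.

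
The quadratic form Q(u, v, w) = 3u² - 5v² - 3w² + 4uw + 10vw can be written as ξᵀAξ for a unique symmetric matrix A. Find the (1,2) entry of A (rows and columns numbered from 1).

0

The coefficient of u·v in Q is 0. For a symmetric A this equals A[1,2] + A[2,1] = 2·A[1,2].
So A[1,2] = 0/2 = 0.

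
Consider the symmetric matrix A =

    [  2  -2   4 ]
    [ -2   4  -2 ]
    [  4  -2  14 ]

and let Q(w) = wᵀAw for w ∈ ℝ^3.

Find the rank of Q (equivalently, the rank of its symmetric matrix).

An LDLᵀ factorisation of A has diagonal entries 2, 2, 4.
That gives 3 positive pivots.
The rank is the number of nonzero pivots: 3.

3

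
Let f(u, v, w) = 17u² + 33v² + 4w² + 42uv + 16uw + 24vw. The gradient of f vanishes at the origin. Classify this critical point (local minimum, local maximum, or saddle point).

saddle point

The Hessian at the origin is H = [[34, 42, 16], [42, 66, 24], [16, 24, 8]].
Congruent diagonalization of H (simultaneous row and column reduction) yields pivots 34, 240/17, -4/5.
So there are 2 positive, 1 negative pivots.
H is indefinite, so the origin is a saddle point.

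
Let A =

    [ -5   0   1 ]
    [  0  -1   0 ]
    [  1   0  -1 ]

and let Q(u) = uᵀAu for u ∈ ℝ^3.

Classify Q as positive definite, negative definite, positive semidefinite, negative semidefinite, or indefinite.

negative definite

Symmetric row and column elimination reduces A to a congruent diagonal form with pivots -5, -1, -4/5.
So there are 3 negative pivots.
Hence Q is negative definite.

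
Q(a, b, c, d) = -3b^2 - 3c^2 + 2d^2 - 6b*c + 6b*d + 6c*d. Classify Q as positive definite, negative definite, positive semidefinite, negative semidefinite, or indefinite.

indefinite

The associated matrix is A = [[0, 0, 0, 0], [0, -3, -3, 3], [0, -3, -3, 3], [0, 3, 3, 2]].
Congruent diagonalization of A (simultaneous row and column reduction) yields pivots 0, -3, 0, 5.
So there are 1 positive, 1 negative, 2 zero pivots.
Hence Q is indefinite.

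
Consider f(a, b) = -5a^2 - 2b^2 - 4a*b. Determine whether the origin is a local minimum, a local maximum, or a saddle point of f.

The Hessian at the origin is H = [[-10, -4], [-4, -4]].
det H = -10·-4 − (-4)² = 24 > 0 and H[1,1] = -10 < 0, so H is negative definite.
Therefore the origin is a local maximum.

local maximum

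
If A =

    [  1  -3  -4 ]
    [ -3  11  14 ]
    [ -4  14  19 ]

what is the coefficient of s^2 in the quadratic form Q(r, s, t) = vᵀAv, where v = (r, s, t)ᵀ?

11

The coefficient of s^2 is the diagonal entry A[2,2] = 11.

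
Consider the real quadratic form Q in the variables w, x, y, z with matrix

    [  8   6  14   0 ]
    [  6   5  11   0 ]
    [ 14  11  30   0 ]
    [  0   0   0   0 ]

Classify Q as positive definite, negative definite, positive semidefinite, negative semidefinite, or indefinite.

Applying the same elementary operations to the rows and columns of A produces a congruent diagonal matrix with entries 8, 1/2, 5, 0.
So there are 3 positive, 1 zero pivots.
Hence Q is positive semidefinite.

positive semidefinite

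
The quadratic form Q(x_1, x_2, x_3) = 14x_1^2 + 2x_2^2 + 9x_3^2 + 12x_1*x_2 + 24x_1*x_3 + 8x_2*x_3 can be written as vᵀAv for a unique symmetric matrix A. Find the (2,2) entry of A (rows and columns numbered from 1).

2

The coefficient of x_2^2 in Q is 2, and that is exactly A[2,2].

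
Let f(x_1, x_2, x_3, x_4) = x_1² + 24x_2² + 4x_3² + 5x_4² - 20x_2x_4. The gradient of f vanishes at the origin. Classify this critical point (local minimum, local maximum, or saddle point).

local minimum

The Hessian at the origin is H = [[2, 0, 0, 0], [0, 48, 0, -20], [0, 0, 8, 0], [0, -20, 0, 10]].
Row-reducing H symmetrically gives the diagonal entries 2, 48, 8, 5/3.
That gives 4 positive pivots.
H is positive definite, so the origin is a strict local minimum.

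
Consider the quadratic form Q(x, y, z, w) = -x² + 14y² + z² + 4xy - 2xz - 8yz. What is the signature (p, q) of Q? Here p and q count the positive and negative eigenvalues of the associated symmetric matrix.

(1, 1)

The symmetric matrix is A = [[-1, 2, -1, 0], [2, 14, -4, 0], [-1, -4, 1, 0], [0, 0, 0, 0]].
Symmetric row and column elimination reduces A to a congruent diagonal form with pivots -1, 18, 0, 0.
Counting signs: 1 positive, 1 negative, 2 zero.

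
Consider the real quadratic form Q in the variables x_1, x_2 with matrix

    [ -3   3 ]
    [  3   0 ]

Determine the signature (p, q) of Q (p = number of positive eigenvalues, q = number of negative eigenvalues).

Applying the same elementary operations to the rows and columns of A produces a congruent diagonal matrix with entries -3, 3.
Counting signs: 1 positive, 1 negative.

(1, 1)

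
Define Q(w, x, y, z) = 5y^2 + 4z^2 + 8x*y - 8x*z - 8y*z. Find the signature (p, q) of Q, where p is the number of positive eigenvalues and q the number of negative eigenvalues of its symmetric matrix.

The symmetric matrix is A = [[0, 0, 0, 0], [0, 0, 4, -4], [0, 4, 5, -4], [0, -4, -4, 4]].
By Sylvester's law of inertia any congruent diagonalization of A has 2 positive, 1 negative and 1 zero entries.

(2, 1)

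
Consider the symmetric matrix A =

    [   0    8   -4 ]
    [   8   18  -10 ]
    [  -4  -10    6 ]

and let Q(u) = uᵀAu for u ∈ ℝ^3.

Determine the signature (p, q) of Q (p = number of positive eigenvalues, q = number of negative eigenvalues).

By Sylvester's law of inertia any congruent diagonalization of A has 2 positive, 1 negative and 0 zero entries.

(2, 1)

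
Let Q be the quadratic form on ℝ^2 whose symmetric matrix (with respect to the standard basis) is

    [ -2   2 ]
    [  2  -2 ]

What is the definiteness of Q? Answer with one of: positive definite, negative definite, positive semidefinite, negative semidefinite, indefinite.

negative semidefinite

Symmetric row and column elimination reduces A to a congruent diagonal form with pivots -2, 0.
So there are 1 negative, 1 zero pivots.
Hence Q is negative semidefinite.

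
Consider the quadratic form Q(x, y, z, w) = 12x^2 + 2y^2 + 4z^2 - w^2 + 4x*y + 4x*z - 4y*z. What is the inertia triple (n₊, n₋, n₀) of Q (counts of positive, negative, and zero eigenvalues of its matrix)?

(3, 1, 0)

The symmetric matrix is A = [[12, 2, 2, 0], [2, 2, -2, 0], [2, -2, 4, 0], [0, 0, 0, -1]].
An LDLᵀ factorisation of A has diagonal entries 12, 5/3, 2/5, -1.
So there are 3 positive, 1 negative pivots.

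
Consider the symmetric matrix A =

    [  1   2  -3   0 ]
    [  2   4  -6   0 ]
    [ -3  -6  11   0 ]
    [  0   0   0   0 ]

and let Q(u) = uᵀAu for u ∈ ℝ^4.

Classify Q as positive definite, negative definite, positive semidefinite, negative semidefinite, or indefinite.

positive semidefinite

Congruent diagonalization of A (simultaneous row and column reduction) yields pivots 1, 0, 2, 0.
So there are 2 positive, 2 zero pivots.
Hence Q is positive semidefinite.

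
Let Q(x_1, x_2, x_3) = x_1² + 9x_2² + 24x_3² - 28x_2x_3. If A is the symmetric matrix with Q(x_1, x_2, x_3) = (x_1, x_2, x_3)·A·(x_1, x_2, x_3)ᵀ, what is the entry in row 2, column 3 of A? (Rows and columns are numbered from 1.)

The coefficient of x_2·x_3 in Q is -28. For a symmetric A this equals A[2,3] + A[3,2] = 2·A[2,3].
So A[2,3] = -28/2 = -14.

-14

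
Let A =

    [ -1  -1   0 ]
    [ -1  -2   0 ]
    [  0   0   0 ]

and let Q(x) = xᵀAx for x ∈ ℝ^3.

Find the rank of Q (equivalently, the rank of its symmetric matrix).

Congruent diagonalization of A (simultaneous row and column reduction) yields pivots -1, -1, 0.
So there are 2 negative, 1 zero pivots.
The rank is the number of nonzero pivots: 2.

2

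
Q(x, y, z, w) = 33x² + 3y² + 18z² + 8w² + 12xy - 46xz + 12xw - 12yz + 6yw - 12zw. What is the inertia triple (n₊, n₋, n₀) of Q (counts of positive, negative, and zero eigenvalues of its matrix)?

Write A = [[33, 6, -23, 6], [6, 3, -6, 3], [-23, -6, 18, -6], [6, 3, -6, 8]].
Congruent diagonalization of A (simultaneous row and column reduction) yields pivots 33, 21/11, 5/21, 5.
Counting signs: 4 positive.

(4, 0, 0)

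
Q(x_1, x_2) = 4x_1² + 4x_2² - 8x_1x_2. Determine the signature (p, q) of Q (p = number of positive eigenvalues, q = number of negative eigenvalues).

The symmetric matrix is A = [[4, -4], [-4, 4]].
Symmetric row and column elimination reduces A to a congruent diagonal form with pivots 4, 0.
Counting signs: 1 positive, 1 zero.

(1, 0)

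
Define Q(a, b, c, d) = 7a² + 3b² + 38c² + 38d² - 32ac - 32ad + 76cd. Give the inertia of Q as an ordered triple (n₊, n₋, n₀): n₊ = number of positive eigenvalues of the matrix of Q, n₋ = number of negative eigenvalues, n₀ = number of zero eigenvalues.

(3, 0, 1)

The associated matrix is A = [[7, 0, -16, -16], [0, 3, 0, 0], [-16, 0, 38, 38], [-16, 0, 38, 38]].
Applying the same elementary operations to the rows and columns of A produces a congruent diagonal matrix with entries 7, 3, 10/7, 0.
Counting signs: 3 positive, 1 zero.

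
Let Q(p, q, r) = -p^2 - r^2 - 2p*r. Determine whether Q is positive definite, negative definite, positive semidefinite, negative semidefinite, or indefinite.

The symmetric matrix is A = [[-1, 0, -1], [0, 0, 0], [-1, 0, -1]].
Symmetric row and column elimination reduces A to a congruent diagonal form with pivots -1, 0, 0.
So there are 1 negative, 2 zero pivots.
Hence Q is negative semidefinite.

negative semidefinite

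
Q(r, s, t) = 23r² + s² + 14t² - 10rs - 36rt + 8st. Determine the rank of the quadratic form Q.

2

The associated matrix is A = [[23, -5, -18], [-5, 1, 4], [-18, 4, 14]].
Symmetric row and column elimination reduces A to a congruent diagonal form with pivots 23, -2/23, 0.
That gives 1 positive, 1 negative, 1 zero pivots.
The rank is the number of nonzero pivots: 2.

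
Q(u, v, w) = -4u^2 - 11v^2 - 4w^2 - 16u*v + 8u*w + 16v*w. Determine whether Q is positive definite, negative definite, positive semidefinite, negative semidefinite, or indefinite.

indefinite

Write A = [[-4, -8, 4], [-8, -11, 8], [4, 8, -4]].
Symmetric row and column elimination reduces A to a congruent diagonal form with pivots -4, 5, 0.
Counting signs: 1 positive, 1 negative, 1 zero.
Hence Q is indefinite.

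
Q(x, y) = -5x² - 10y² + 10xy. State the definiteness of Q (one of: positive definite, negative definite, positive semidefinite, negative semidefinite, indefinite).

The symmetric matrix is A = [[-5, 5], [5, -10]].
Congruent diagonalization of A (simultaneous row and column reduction) yields pivots -5, -5.
So there are 2 negative pivots.
Hence Q is negative definite.

negative definite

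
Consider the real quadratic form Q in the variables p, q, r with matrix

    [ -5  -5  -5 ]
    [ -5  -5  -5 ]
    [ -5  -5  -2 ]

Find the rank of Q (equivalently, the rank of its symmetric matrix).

2

Congruent diagonalization of A (simultaneous row and column reduction) yields pivots -5, 0, 3.
That gives 1 positive, 1 negative, 1 zero pivots.
The rank is the number of nonzero pivots: 2.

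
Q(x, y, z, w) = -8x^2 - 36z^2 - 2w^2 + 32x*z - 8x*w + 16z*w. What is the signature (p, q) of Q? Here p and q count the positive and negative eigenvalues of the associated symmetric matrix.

The associated matrix is A = [[-8, 0, 16, -4], [0, 0, 0, 0], [16, 0, -36, 8], [-4, 0, 8, -2]].
Congruent diagonalization of A (simultaneous row and column reduction) yields pivots -8, 0, -4, 0.
That gives 2 negative, 2 zero pivots.

(0, 2)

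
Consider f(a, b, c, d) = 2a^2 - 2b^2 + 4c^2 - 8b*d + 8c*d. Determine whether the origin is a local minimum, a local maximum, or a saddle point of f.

saddle point

The Hessian at the origin is H = [[4, 0, 0, 0], [0, -4, 0, -8], [0, 0, 8, 8], [0, -8, 8, 0]].
An LDLᵀ factorisation of H has diagonal entries 4, -4, 8, 8.
That gives 3 positive, 1 negative pivots.
H is indefinite, so the origin is a saddle point.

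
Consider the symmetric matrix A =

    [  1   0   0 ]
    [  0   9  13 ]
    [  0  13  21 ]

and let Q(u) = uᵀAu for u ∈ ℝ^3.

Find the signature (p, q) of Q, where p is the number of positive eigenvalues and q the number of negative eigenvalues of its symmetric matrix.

Row-reducing A symmetrically gives the diagonal entries 1, 9, 20/9.
Counting signs: 3 positive.

(3, 0)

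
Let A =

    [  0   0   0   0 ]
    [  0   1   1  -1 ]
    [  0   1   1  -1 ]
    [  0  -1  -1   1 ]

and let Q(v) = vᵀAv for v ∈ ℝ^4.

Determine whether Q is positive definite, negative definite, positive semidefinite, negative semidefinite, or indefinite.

Symmetric row and column elimination reduces A to a congruent diagonal form with pivots 0, 1, 0, 0.
Counting signs: 1 positive, 3 zero.
Hence Q is positive semidefinite.

positive semidefinite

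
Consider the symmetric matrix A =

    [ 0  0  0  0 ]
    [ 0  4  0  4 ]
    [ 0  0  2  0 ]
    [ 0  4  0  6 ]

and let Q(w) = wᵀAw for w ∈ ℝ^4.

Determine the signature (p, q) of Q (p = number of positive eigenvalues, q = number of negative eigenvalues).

Congruent diagonalization of A (simultaneous row and column reduction) yields pivots 0, 4, 2, 2.
Counting signs: 3 positive, 1 zero.

(3, 0)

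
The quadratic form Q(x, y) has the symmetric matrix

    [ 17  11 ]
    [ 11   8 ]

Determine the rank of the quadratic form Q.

Symmetric row and column elimination reduces A to a congruent diagonal form with pivots 17, 15/17.
Counting signs: 2 positive.
The rank is the number of nonzero pivots: 2.

2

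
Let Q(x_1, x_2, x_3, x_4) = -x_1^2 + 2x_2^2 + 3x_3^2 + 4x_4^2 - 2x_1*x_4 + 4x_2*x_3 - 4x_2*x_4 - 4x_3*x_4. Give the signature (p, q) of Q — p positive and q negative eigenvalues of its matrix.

(3, 1)

The symmetric matrix is A = [[-1, 0, 0, -1], [0, 2, 2, -2], [0, 2, 3, -2], [-1, -2, -2, 4]].
Congruent diagonalization of A (simultaneous row and column reduction) yields pivots -1, 2, 1, 3.
Counting signs: 3 positive, 1 negative.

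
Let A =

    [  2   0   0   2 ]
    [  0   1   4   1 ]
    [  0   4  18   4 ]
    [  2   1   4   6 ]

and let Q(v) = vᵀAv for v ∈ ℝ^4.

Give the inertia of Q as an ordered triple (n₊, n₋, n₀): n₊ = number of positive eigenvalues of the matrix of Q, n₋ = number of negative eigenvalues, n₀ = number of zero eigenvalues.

Congruent diagonalization of A (simultaneous row and column reduction) yields pivots 2, 1, 2, 3.
That gives 4 positive pivots.

(4, 0, 0)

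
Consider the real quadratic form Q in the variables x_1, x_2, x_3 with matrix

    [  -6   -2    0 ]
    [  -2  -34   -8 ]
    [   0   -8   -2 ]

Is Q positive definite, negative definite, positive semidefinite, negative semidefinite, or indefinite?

negative definite

Leading principal minors: Δ_1 = -6, Δ_2 = 200, Δ_3 = -16.
The signs alternate starting with Δ_1 < 0, so by Sylvester's criterion Q is negative definite.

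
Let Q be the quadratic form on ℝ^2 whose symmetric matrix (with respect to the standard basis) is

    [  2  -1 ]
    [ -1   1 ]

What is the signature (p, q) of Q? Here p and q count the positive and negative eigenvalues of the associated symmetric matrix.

Symmetric row and column elimination reduces A to a congruent diagonal form with pivots 2, 1/2.
So there are 2 positive pivots.

(2, 0)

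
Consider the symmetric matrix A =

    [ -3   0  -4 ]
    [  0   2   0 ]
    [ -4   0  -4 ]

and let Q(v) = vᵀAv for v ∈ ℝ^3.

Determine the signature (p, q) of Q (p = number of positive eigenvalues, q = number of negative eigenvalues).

(2, 1)

An LDLᵀ factorisation of A has diagonal entries -3, 2, 4/3.
Counting signs: 2 positive, 1 negative.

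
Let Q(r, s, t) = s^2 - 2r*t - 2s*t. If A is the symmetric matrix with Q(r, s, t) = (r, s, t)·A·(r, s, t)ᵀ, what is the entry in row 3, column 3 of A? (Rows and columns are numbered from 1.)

0

The coefficient of t^2 in Q is 0, and that is exactly A[3,3].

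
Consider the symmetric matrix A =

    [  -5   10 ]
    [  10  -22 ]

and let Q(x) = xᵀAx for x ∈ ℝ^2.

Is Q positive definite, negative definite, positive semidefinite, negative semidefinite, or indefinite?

Row-reducing A symmetrically gives the diagonal entries -5, -2.
That gives 2 negative pivots.
Hence Q is negative definite.

negative definite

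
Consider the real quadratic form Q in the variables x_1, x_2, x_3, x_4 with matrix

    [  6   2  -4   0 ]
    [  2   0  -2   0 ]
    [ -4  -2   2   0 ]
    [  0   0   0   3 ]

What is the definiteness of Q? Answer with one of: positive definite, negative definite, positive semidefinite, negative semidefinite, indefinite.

Symmetric row and column elimination reduces A to a congruent diagonal form with pivots 6, -2/3, 0, 3.
So there are 2 positive, 1 negative, 1 zero pivots.
Hence Q is indefinite.

indefinite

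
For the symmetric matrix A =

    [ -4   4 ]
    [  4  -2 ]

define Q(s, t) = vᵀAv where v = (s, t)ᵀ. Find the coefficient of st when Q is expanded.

8

The coefficient of st is A[1,2] + A[2,1] = 2·4 = 8.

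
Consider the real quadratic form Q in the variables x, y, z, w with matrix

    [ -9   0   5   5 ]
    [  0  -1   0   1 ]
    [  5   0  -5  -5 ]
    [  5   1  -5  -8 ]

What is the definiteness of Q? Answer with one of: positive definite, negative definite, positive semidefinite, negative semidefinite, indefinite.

Leading principal minors: Δ_1 = -9, Δ_2 = 9, Δ_3 = -20, Δ_4 = 40.
The signs alternate starting with Δ_1 < 0, so by Sylvester's criterion Q is negative definite.

negative definite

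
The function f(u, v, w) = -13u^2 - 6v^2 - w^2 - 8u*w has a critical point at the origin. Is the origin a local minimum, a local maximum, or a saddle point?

The Hessian at the origin is H = [[-26, 0, -8], [0, -12, 0], [-8, 0, -2]].
Congruent diagonalization of H (simultaneous row and column reduction) yields pivots -26, -12, 6/13.
So there are 1 positive, 2 negative pivots.
H is indefinite, so the origin is a saddle point.

saddle point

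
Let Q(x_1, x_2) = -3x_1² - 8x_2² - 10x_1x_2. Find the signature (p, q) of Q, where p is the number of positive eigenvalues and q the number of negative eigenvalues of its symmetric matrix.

The associated matrix is A = [[-3, -5], [-5, -8]].
Congruent diagonalization of A (simultaneous row and column reduction) yields pivots -3, 1/3.
So there are 1 positive, 1 negative pivots.

(1, 1)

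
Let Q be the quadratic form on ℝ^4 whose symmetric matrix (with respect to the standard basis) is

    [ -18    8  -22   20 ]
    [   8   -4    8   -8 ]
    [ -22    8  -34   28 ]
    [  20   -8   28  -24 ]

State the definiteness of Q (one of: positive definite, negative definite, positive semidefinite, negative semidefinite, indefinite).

negative semidefinite

Row-reducing A symmetrically gives the diagonal entries -18, -4/9, 0, 0.
Counting signs: 2 negative, 2 zero.
Hence Q is negative semidefinite.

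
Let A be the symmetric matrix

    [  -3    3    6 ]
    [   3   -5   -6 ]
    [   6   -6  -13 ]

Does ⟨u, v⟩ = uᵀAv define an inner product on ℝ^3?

no

Applying the same elementary operations to the rows and columns of A produces a congruent diagonal matrix with entries -3, -2, -1.
That gives 3 negative pivots.
Hence Q is negative definite.
⟨·,·⟩ is an inner product exactly when A is positive definite.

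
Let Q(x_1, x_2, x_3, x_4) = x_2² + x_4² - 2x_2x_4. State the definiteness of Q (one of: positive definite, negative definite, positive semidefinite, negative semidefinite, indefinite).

positive semidefinite

The symmetric matrix is A = [[0, 0, 0, 0], [0, 1, 0, -1], [0, 0, 0, 0], [0, -1, 0, 1]].
Congruent diagonalization of A (simultaneous row and column reduction) yields pivots 0, 1, 0, 0.
That gives 1 positive, 3 zero pivots.
Hence Q is positive semidefinite.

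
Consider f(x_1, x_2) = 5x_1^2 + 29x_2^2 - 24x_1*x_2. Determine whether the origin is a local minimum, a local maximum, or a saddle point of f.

The Hessian at the origin is H = [[10, -24], [-24, 58]].
det H = 10·58 − (-24)² = 4 > 0 and H[1,1] = 10 > 0, so H is positive definite.
Therefore the origin is a local minimum.

local minimum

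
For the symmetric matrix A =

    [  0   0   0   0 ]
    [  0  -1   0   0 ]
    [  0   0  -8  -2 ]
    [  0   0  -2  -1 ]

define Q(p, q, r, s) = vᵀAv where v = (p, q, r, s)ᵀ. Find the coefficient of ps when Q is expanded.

0

The coefficient of ps is A[1,4] + A[4,1] = 2·0 = 0.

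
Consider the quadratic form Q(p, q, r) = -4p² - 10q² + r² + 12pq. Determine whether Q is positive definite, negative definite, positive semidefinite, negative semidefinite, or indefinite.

Write A = [[-4, 6, 0], [6, -10, 0], [0, 0, 1]].
Row-reducing A symmetrically gives the diagonal entries -4, -1, 1.
Counting signs: 1 positive, 2 negative.
Hence Q is indefinite.

indefinite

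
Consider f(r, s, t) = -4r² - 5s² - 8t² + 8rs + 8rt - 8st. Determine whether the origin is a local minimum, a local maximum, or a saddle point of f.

The Hessian at the origin is H = [[-8, 8, 8], [8, -10, -8], [8, -8, -16]].
Applying the same elementary operations to the rows and columns of H produces a congruent diagonal matrix with entries -8, -2, -8.
So there are 3 negative pivots.
H is negative definite, so the origin is a strict local maximum.

local maximum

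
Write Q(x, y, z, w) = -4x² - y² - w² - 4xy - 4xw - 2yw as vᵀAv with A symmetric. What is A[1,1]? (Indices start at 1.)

The coefficient of x² in Q is -4, and that is exactly A[1,1].

-4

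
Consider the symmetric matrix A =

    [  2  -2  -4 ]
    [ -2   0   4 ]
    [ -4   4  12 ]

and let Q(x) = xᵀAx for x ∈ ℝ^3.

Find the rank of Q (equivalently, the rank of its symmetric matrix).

Symmetric row and column elimination reduces A to a congruent diagonal form with pivots 2, -2, 4.
That gives 2 positive, 1 negative pivots.
The rank is the number of nonzero pivots: 3.

3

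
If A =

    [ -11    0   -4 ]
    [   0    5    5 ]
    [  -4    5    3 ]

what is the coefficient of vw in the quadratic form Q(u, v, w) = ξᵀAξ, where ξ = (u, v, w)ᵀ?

10

The coefficient of vw is A[2,3] + A[3,2] = 2·5 = 10.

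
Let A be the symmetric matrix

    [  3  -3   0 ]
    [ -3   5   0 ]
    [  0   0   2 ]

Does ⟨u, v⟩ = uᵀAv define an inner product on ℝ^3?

Leading principal minors: Δ_1 = 3, Δ_2 = 6, Δ_3 = 12.
All leading principal minors are positive, so by Sylvester's criterion Q is positive definite.
⟨·,·⟩ is an inner product exactly when A is positive definite.

yes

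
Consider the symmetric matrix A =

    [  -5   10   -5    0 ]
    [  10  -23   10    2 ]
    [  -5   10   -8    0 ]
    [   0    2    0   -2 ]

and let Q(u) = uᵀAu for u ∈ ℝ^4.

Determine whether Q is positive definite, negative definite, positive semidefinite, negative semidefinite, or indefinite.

Applying the same elementary operations to the rows and columns of A produces a congruent diagonal matrix with entries -5, -3, -3, -2/3.
Counting signs: 4 negative.
Hence Q is negative definite.

negative definite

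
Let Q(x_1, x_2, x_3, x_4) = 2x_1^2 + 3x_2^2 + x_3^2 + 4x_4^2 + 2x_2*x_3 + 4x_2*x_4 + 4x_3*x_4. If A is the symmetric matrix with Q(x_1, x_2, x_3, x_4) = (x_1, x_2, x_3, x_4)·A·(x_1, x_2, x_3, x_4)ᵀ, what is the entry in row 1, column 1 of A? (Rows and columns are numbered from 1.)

2

The coefficient of x_1^2 in Q is 2, and that is exactly A[1,1].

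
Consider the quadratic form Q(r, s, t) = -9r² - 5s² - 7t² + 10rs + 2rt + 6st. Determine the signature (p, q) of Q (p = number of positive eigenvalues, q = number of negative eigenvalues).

The associated matrix is A = [[-9, 5, 1], [5, -5, 3], [1, 3, -7]].
An LDLᵀ factorisation of A has diagonal entries -9, -20/9, -6/5.
That gives 3 negative pivots.

(0, 3)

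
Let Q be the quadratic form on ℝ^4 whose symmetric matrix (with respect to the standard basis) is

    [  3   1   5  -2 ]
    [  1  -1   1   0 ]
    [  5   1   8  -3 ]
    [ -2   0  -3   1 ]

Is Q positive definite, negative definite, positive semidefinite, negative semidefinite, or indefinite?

indefinite

Congruent diagonalization of A (simultaneous row and column reduction) yields pivots 3, -4/3, 0, 0.
Counting signs: 1 positive, 1 negative, 2 zero.
Hence Q is indefinite.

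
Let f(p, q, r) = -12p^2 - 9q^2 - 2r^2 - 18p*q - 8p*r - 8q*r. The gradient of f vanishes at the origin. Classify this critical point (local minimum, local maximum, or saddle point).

The Hessian at the origin is H = [[-24, -18, -8], [-18, -18, -8], [-8, -8, -4]].
Symmetric row and column elimination reduces H to a congruent diagonal form with pivots -24, -9/2, -4/9.
So there are 3 negative pivots.
H is negative definite, so the origin is a strict local maximum.

local maximum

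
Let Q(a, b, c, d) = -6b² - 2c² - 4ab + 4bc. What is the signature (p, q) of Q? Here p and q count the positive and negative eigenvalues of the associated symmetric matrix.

The symmetric matrix is A = [[0, -2, 0, 0], [-2, -6, 2, 0], [0, 2, -2, 0], [0, 0, 0, 0]].
By Sylvester's law of inertia any congruent diagonalization of A has 1 positive, 2 negative and 1 zero entries.

(1, 2)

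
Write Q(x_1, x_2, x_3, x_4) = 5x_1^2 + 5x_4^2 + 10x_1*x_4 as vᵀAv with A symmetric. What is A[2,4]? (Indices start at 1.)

0

The coefficient of x_2·x_4 in Q is 0. For a symmetric A this equals A[2,4] + A[4,2] = 2·A[2,4].
So A[2,4] = 0/2 = 0.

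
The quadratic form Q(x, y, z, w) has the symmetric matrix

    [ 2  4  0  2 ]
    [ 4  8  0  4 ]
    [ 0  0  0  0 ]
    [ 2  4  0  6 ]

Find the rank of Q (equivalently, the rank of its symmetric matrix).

2

Symmetric row and column elimination reduces A to a congruent diagonal form with pivots 2, 0, 0, 4.
So there are 2 positive, 2 zero pivots.
The rank is the number of nonzero pivots: 2.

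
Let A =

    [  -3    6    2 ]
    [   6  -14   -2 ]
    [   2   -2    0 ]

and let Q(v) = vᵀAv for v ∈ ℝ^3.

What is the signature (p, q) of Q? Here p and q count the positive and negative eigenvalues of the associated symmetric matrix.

(1, 2)

Congruent diagonalization of A (simultaneous row and column reduction) yields pivots -3, -2, 10/3.
That gives 1 positive, 2 negative pivots.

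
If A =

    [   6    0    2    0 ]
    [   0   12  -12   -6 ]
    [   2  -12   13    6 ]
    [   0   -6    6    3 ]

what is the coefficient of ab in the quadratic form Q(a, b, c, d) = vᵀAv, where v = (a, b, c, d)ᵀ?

0

The coefficient of ab is A[1,2] + A[2,1] = 2·0 = 0.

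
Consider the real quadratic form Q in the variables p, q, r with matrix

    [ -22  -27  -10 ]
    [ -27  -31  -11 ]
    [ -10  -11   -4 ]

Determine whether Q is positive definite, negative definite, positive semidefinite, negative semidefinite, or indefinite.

indefinite

Symmetric row and column elimination reduces A to a congruent diagonal form with pivots -22, 47/22, -10/47.
So there are 1 positive, 2 negative pivots.
Hence Q is indefinite.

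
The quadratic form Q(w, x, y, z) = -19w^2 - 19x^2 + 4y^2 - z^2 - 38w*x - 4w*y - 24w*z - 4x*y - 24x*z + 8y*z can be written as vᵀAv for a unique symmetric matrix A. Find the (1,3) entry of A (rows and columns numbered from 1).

-2

The coefficient of w·y in Q is -4. For a symmetric A this equals A[1,3] + A[3,1] = 2·A[1,3].
So A[1,3] = -4/2 = -2.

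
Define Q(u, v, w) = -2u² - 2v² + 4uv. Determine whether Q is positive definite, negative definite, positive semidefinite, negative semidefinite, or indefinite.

negative semidefinite

Write A = [[-2, 2, 0], [2, -2, 0], [0, 0, 0]].
Applying the same elementary operations to the rows and columns of A produces a congruent diagonal matrix with entries -2, 0, 0.
So there are 1 negative, 2 zero pivots.
Hence Q is negative semidefinite.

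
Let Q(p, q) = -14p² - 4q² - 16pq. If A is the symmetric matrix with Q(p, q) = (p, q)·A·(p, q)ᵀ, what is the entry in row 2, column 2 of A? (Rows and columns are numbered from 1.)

-4

The coefficient of q² in Q is -4, and that is exactly A[2,2].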